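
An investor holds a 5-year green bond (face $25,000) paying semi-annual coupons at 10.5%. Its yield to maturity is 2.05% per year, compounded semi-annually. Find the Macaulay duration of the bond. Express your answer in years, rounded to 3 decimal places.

Periodic yield y = 0.01025. Discount each cash flow and weight by its period:
  t   CF        PV=CF/(1+0.01025)^t    t·PV
  1     1,312.50     1,299.1834     1,299.1834
  2     1,312.50     1,286.0019     2,572.0037
  3     1,312.50     1,272.9541     3,818.8622
  4     1,312.50     1,260.0387     5,040.1547
  5     1,312.50     1,247.2543     6,236.2716
  6     1,312.50     1,234.5997     7,407.5980
  7     1,312.50     1,222.0734     8,554.5139
  8     1,312.50     1,209.6743     9,677.3941
  9     1,312.50     1,197.4009    10,776.6081
  10   26,312.50    23,761.4819   237,614.8189
  Σ                 34,990.6624   292,997.4086
Price P = Σ PV = 34,990.6624.
Macaulay duration = Σ(t·PV) / P = 292,997.4086 / 34,990.6624 = 8.37359 half-year periods.
In years: 8.37359 / 2 = 4.18679 years.

4.187 years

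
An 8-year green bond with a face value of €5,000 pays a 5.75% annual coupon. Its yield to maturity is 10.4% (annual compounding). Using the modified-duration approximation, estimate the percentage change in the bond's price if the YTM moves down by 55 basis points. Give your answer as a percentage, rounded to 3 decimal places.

Periodic yield y = 0.104. Modified duration first:
  t   CF        PV=CF/(1+0.104)^t    t·PV
  1       287.50       260.4167       260.4167
  2       287.50       235.8847       471.7693
  3       287.50       213.6636       640.9909
  4       287.50       193.5359       774.1436
  5       287.50       175.3043       876.5213
  6       287.50       158.7901       952.7406
  7       287.50       143.8316     1,006.8213
  8     5,287.50     2,396.0606    19,168.4846
  Σ                  3,777.4874    24,151.8883
P = 3,777.4874; D_Mac = 6.39364 yrs; D_mod = 6.39364/(1+0.104) = 5.79134 yrs.
ΔP/P ≈ -D_mod · Δy = -5.79134 × (-0.0055) = +0.031852 = +3.1852%.

+3.185%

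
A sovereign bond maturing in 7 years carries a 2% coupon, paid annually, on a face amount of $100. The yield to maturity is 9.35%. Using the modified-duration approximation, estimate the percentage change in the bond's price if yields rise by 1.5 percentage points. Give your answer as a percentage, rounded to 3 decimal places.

-8.880%

Periodic yield y = 0.0935. Modified duration first:
  t   CF        PV=CF/(1+0.0935)^t    t·PV
  1         2.00         1.8290         1.8290
  2         2.00         1.6726         3.3452
  3         2.00         1.5296         4.5888
  4         2.00         1.3988         5.5952
  5         2.00         1.2792         6.3960
  6         2.00         1.1698         7.0189
  7       102.00        54.5593       381.9150
  Σ                     63.4383       410.6880
P = 63.4383; D_Mac = 6.47382 yrs; D_mod = 6.47382/(1+0.0935) = 5.92028 yrs.
ΔP/P ≈ -D_mod · Δy = -5.92028 × (+0.015) = -0.088804 = -8.8804%.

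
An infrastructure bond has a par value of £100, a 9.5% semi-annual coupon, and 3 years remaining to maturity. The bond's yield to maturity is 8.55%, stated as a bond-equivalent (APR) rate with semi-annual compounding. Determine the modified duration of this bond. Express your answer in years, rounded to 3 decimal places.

2.574 years

Periodic yield y = 0.04275. First find Macaulay duration:
  t   CF        PV=CF/(1+0.04275)^t    t·PV
  1         4.75         4.5553         4.5553
  2         4.75         4.3685         8.7370
  3         4.75         4.1894        12.5682
  4         4.75         4.0177        16.0706
  5         4.75         3.8529        19.2647
  6       104.75        81.4841       488.9046
  Σ                    102.4679       550.1004
P = 102.4679; Macaulay duration = 550.1004 / 102.4679 = 5.36852 half-year periods = 2.68426 years.
Modified duration = D_Mac / (1 + y) = 2.68426 / 1.04275 = 2.57421 years.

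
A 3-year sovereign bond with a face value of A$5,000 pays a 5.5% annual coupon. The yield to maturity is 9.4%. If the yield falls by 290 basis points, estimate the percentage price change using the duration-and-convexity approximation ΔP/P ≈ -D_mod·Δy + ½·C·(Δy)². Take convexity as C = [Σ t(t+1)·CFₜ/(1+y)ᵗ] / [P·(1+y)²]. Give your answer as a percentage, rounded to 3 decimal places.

+7.913%

With y = 0.094:
  t   CF        PV=CF/(1+0.094)^t    t·PV        t(t+1)·PV
  1       275.00       251.3711       251.3711         502.7422
  2       275.00       229.7725       459.5450       1,378.6350
  3     5,275.00     4,028.7517    12,086.2550      48,345.0200
  Σ                  4,509.8953    12,797.1711      50,226.3972
P = 4,509.8953; D_Mac = 2.83758 yrs; D_mod = 2.59376 yrs; C = 9.30531.
Duration effect: -2.59376 × (-0.029) = +0.075219
Convexity effect: 0.5 × 9.30531 × (-0.029)² = +0.0039129
ΔP/P ≈ +0.075219 + 0.0039129 = +0.079132 = +7.9132%.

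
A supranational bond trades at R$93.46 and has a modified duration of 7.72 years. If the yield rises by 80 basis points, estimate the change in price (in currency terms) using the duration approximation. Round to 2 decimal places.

-R$5.77

Duration approximation: ΔP/P ≈ -D_mod · Δy = -7.72 × (+0.008) = -0.061760.
ΔP ≈ 93.46 × (-0.061760) = -5.7720896.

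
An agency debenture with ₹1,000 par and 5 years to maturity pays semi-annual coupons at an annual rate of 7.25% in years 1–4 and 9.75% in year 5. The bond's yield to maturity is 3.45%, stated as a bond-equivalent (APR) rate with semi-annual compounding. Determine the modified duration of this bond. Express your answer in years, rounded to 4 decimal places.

4.2799 years

Periodic yield y = 0.01725. First find Macaulay duration:
  t   CF        PV=CF/(1+0.01725)^t    t·PV
  1        36.25        35.6353        35.6353
  2        36.25        35.0310        70.0620
  3        36.25        34.4370       103.3109
  4        36.25        33.8530       135.4120
  5        36.25        33.2789       166.3947
  6        36.25        32.7146       196.2877
  7        36.25        32.1599       225.1190
  8        36.25        31.6145       252.9161
  9        48.75        41.7951       376.1559
  10    1,048.75       883.8834     8,838.8342
  Σ                  1,194.4027    10,400.1278
P = 1,194.4027; Macaulay duration = 10,400.1278 / 1,194.4027 = 8.70739 half-year periods = 4.35369 years.
Modified duration = D_Mac / (1 + y) = 4.35369 / 1.01725 = 4.27987 years.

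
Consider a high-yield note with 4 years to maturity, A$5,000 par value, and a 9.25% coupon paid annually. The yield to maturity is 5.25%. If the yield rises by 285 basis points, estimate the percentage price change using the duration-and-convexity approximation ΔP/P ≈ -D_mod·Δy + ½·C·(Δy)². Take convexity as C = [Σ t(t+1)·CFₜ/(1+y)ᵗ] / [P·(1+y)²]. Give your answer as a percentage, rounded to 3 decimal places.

With y = 0.0525:
  t   CF        PV=CF/(1+0.0525)^t    t·PV        t(t+1)·PV
  1       462.50       439.4299       439.4299         878.8599
  2       462.50       417.5106       835.0212       2,505.0637
  3       462.50       396.6847     1,190.0540       4,760.2161
  4     5,462.50     4,451.4657    17,805.8628      89,029.3141
  Σ                  5,705.0909    20,270.3680      97,173.4538
P = 5,705.0909; D_Mac = 3.55303 yrs; D_mod = 3.37580 yrs; C = 15.37591.
Duration effect: -3.37580 × (+0.0285) = -0.096210
Convexity effect: 0.5 × 15.37591 × (0.0285)² = +0.0062445
ΔP/P ≈ -0.096210 + 0.0062445 = -0.089966 = -8.9966%.

-8.997%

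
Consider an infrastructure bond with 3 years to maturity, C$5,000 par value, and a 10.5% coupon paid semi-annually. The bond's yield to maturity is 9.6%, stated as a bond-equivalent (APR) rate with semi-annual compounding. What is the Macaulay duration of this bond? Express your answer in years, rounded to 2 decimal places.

Periodic yield y = 0.048. Discount each cash flow and weight by its period:
  t   CF        PV=CF/(1+0.048)^t    t·PV
  1       262.50       250.4771       250.4771
  2       262.50       239.0049       478.0097
  3       262.50       228.0581       684.1742
  4       262.50       217.6127       870.4507
  5       262.50       207.6457     1,038.2284
  6     5,262.50     3,972.1388    23,832.8326
  Σ                  5,114.9372    27,154.1728
Price P = Σ PV = 5,114.9372.
Macaulay duration = Σ(t·PV) / P = 27,154.1728 / 5,114.9372 = 5.30880 half-year periods.
In years: 5.30880 / 2 = 2.65440 years.

2.65 years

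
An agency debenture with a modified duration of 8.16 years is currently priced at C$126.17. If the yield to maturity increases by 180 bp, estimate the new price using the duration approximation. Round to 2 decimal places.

C$107.64

Duration approximation: ΔP/P ≈ -D_mod · Δy = -8.16 × (+0.018) = -0.146880.
New price ≈ 126.17 × (1 - 0.146880) = 107.6381504.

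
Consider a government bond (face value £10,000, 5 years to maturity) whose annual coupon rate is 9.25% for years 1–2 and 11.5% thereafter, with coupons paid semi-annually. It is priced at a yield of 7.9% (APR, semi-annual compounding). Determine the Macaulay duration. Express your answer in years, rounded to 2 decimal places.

Periodic yield y = 0.0395. Discount each cash flow and weight by its period:
  t   CF        PV=CF/(1+0.0395)^t    t·PV
  1       462.50       444.9254       444.9254
  2       462.50       428.0187       856.0374
  3       462.50       411.7544     1,235.2632
  4       462.50       396.1081     1,584.4325
  5       575.00       473.7458     2,368.7290
  6       575.00       455.7439     2,734.4635
  7       575.00       438.4261     3,068.9826
  8       575.00       421.7663     3,374.1306
  9       575.00       405.7396     3,651.6564
  10   10,575.00     7,178.5287    71,785.2867
  Σ                 11,054.7571    91,103.9075
Price P = Σ PV = 11,054.7571.
Macaulay duration = Σ(t·PV) / P = 91,103.9075 / 11,054.7571 = 8.24115 half-year periods.
In years: 8.24115 / 2 = 4.12057 years.

4.12 years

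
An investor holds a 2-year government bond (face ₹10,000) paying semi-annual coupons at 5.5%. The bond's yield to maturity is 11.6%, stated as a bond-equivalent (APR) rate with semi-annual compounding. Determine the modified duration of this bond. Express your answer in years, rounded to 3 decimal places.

Periodic yield y = 0.058. First find Macaulay duration:
  t   CF        PV=CF/(1+0.058)^t    t·PV
  1       275.00       259.9244       259.9244
  2       275.00       245.6752       491.3504
  3       275.00       232.2072       696.6216
  4    10,275.00     8,200.4778    32,801.9114
  Σ                  8,938.2847    34,249.8078
P = 8,938.2847; Macaulay duration = 34,249.8078 / 8,938.2847 = 3.83181 half-year periods = 1.91590 years.
Modified duration = D_Mac / (1 + y) = 1.91590 / 1.058 = 1.81087 years.

1.811 years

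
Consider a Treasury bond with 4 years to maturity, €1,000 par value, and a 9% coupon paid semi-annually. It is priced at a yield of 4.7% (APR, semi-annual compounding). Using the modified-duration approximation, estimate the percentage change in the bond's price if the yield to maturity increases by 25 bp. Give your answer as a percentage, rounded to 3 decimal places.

Periodic yield y = 0.0235. Modified duration first:
  t   CF        PV=CF/(1+0.0235)^t    t·PV
  1        45.00        43.9668        43.9668
  2        45.00        42.9573        85.9146
  3        45.00        41.9710       125.9129
  4        45.00        41.0073       164.0292
  5        45.00        40.0658       200.3288
  6        45.00        39.1458       234.8749
  7        45.00        38.2470       267.7291
  8     1,045.00       867.7877     6,942.3020
  Σ                  1,155.1487     8,065.0582
P = 1,155.1487; D_Mac = 6.98184 half-year periods = 3.49092 yrs; D_mod = 3.49092/(1+0.0235) = 3.41076 yrs.
ΔP/P ≈ -D_mod · Δy = -3.41076 × (+0.0025) = -0.008527 = -0.8527%.

-0.853%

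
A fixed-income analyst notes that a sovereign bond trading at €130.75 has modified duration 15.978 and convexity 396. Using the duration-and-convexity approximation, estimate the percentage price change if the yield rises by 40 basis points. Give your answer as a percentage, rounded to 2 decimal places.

Duration effect: -D_mod·Δy = -15.978 × (+0.004) = -0.063912
Convexity effect: ½·C·(Δy)² = 0.5 × 396 × (0.004)² = +0.0031680
ΔP/P ≈ -0.063912 + 0.0031680 = -0.060744
= -6.0744%.

-6.07%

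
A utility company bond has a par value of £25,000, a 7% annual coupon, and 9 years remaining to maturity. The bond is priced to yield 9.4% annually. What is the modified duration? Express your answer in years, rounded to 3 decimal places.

6.207 years

Periodic yield y = 0.094. First find Macaulay duration:
  t   CF        PV=CF/(1+0.094)^t    t·PV
  1     1,750.00     1,599.6344     1,599.6344
  2     1,750.00     1,462.1886     2,924.3773
  3     1,750.00     1,336.5527     4,009.6581
  4     1,750.00     1,221.7118     4,886.8471
  5     1,750.00     1,116.7384     5,583.6919
  6     1,750.00     1,020.7846     6,124.7077
  7     1,750.00       933.0755     6,531.5286
  8     1,750.00       852.9027     6,823.2213
  9    26,750.00    11,917.0260   107,253.2344
  Σ                 21,460.6147   145,736.9007
P = 21,460.6147; Macaulay duration = 145,736.9007 / 21,460.6147 = 6.79090 years.
Modified duration = D_Mac / (1 + y) = 6.79090 / 1.094 = 6.20740 years.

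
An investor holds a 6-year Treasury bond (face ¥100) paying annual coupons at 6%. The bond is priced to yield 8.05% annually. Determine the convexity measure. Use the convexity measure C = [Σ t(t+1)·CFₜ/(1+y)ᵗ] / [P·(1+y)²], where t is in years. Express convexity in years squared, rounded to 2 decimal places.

29.39

With y = 0.0805:
  t   CF        PV=CF/(1+0.0805)^t    t·PV        t(t+1)·PV
  1         6.00         5.5530         5.5530          11.1060
  2         6.00         5.1393        10.2785          30.8356
  3         6.00         4.7564        14.2692          57.0766
  4         6.00         4.4020        17.6081          88.0404
  5         6.00         4.0741        20.3703         122.2218
  6       106.00        66.6127       399.6764       2,797.7347
  Σ                     90.5375       467.7555       3,107.0151
P = 90.5375.
Convexity = Σ t(t+1)·PV / [P·(1+y)²] = 3,107.0151 / (90.5375 × 1.167480) = 29.39446.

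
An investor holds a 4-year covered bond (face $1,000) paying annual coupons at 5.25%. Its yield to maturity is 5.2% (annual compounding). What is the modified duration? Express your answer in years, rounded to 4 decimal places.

3.5274 years

Periodic yield y = 0.052. First find Macaulay duration:
  t   CF        PV=CF/(1+0.052)^t    t·PV
  1        52.50        49.9049        49.9049
  2        52.50        47.4382        94.8763
  3        52.50        45.0933       135.2799
  4     1,052.50       859.3284     3,437.3134
  Σ                  1,001.7648     3,717.3746
P = 1,001.7648; Macaulay duration = 3,717.3746 / 1,001.7648 = 3.71083 years.
Modified duration = D_Mac / (1 + y) = 3.71083 / 1.052 = 3.52740 years.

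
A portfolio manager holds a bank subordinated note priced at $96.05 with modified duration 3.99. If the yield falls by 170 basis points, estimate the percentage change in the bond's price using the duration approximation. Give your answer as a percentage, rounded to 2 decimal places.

Duration approximation: ΔP/P ≈ -D_mod · Δy = -3.99 × (-0.017) = +0.067830.
As a percentage: +6.7830%.

+6.78%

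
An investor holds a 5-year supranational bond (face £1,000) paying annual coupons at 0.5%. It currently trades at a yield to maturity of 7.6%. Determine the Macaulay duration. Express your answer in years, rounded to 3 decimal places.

4.939 years

Periodic yield y = 0.076. Discount each cash flow and weight by its year:
  t   CF        PV=CF/(1+0.076)^t    t·PV
  1         5.00         4.6468         4.6468
  2         5.00         4.3186         8.6372
  3         5.00         4.0136        12.0408
  4         5.00         3.7301        14.9204
  5     1,005.00       696.7945     3,483.9724
  Σ                    713.5036     3,524.2177
Price P = Σ PV = 713.5036.
Macaulay duration = Σ(t·PV) / P = 3,524.2177 / 713.5036 = 4.93931 years.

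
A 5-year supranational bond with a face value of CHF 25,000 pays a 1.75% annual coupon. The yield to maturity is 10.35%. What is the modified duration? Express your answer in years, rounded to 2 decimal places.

4.34 years

Periodic yield y = 0.1035. First find Macaulay duration:
  t   CF        PV=CF/(1+0.1035)^t    t·PV
  1       437.50       396.4658       396.4658
  2       437.50       359.2803       718.5606
  3       437.50       325.5825       976.7475
  4       437.50       295.0453     1,180.1812
  5    25,437.50    15,545.7879    77,728.9397
  Σ                 16,922.1618    81,000.8947
P = 16,922.1618; Macaulay duration = 81,000.8947 / 16,922.1618 = 4.78668 years.
Modified duration = D_Mac / (1 + y) = 4.78668 / 1.1035 = 4.33772 years.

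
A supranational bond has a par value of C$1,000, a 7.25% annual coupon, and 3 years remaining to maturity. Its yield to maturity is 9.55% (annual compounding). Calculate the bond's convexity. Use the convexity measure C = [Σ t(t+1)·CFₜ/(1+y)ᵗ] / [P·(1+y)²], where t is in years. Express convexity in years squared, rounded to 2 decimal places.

9.09

With y = 0.0955:
  t   CF        PV=CF/(1+0.0955)^t    t·PV        t(t+1)·PV
  1        72.50        66.1798        66.1798         132.3597
  2        72.50        60.4106       120.8212         362.4637
  3     1,072.50       815.7558     2,447.2673       9,789.0693
  Σ                    942.3462     2,634.2684      10,283.8926
P = 942.3462.
Convexity = Σ t(t+1)·PV / [P·(1+y)²] = 10,283.8926 / (942.3462 × 1.200120) = 9.09332.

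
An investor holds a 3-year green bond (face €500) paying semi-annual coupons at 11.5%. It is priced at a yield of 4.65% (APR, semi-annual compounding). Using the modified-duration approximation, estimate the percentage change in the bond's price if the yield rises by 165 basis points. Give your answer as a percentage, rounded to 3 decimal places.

-4.283%

Periodic yield y = 0.02325. Modified duration first:
  t   CF        PV=CF/(1+0.02325)^t    t·PV
  1        28.75        28.0968        28.0968
  2        28.75        27.4583        54.9167
  3        28.75        26.8344        80.5033
  4        28.75        26.2247       104.8989
  5        28.75        25.6288       128.1442
  6       528.75       460.6381     2,763.8286
  Σ                    594.8812     3,160.3885
P = 594.8812; D_Mac = 5.31264 half-year periods = 2.65632 yrs; D_mod = 2.65632/(1+0.02325) = 2.59596 yrs.
ΔP/P ≈ -D_mod · Δy = -2.59596 × (+0.0165) = -0.042833 = -4.2833%.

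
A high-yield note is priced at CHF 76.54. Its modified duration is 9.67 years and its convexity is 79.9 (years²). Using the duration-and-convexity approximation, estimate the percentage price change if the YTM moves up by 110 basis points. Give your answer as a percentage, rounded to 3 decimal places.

-10.154%

Duration effect: -D_mod·Δy = -9.67 × (+0.011) = -0.106370
Convexity effect: ½·C·(Δy)² = 0.5 × 79.9 × (0.011)² = +0.00483395
ΔP/P ≈ -0.106370 + 0.00483395 = -0.10153605
= -10.153605%.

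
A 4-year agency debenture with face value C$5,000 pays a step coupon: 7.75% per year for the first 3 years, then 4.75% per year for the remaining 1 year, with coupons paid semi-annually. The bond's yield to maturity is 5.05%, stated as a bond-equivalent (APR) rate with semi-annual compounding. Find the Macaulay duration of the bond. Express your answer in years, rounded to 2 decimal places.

Periodic yield y = 0.02525. Discount each cash flow and weight by its period:
  t   CF        PV=CF/(1+0.02525)^t    t·PV
  1       193.75       188.9783       188.9783
  2       193.75       184.3241       368.6482
  3       193.75       179.7846       539.3537
  4       193.75       175.3568       701.4272
  5       193.75       171.0381       855.1904
  6       193.75       166.8257     1,000.9544
  7       118.75        99.7299       698.1090
  8     5,118.75     4,193.0080    33,544.0643
  Σ                  5,359.0455    37,896.7255
Price P = Σ PV = 5,359.0455.
Macaulay duration = Σ(t·PV) / P = 37,896.7255 / 5,359.0455 = 7.07154 half-year periods.
In years: 7.07154 / 2 = 3.53577 years.

3.54 years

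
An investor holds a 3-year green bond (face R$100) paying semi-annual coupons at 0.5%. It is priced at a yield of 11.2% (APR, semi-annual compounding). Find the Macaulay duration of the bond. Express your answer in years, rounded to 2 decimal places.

2.98 years

Periodic yield y = 0.056. Discount each cash flow and weight by its period:
  t   CF        PV=CF/(1+0.056)^t    t·PV
  1         0.25         0.2367         0.2367
  2         0.25         0.2242         0.4484
  3         0.25         0.2123         0.6369
  4         0.25         0.2010         0.8042
  5         0.25         0.1904         0.9519
  6       100.25        72.2938       433.7626
  Σ                     73.3584       436.8407
Price P = Σ PV = 73.3584.
Macaulay duration = Σ(t·PV) / P = 436.8407 / 73.3584 = 5.95488 half-year periods.
In years: 5.95488 / 2 = 2.97744 years.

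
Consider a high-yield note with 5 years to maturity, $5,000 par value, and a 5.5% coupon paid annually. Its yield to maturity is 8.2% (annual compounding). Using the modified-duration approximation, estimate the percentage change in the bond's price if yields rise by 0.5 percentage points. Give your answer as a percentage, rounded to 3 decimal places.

-2.067%

Periodic yield y = 0.082. Modified duration first:
  t   CF        PV=CF/(1+0.082)^t    t·PV
  1       275.00       254.1590       254.1590
  2       275.00       234.8974       469.7948
  3       275.00       217.0955       651.2866
  4       275.00       200.6428       802.5713
  5     5,275.00     3,557.0188    17,785.0940
  Σ                  4,463.8135    19,962.9057
P = 4,463.8135; D_Mac = 4.47216 yrs; D_mod = 4.47216/(1+0.082) = 4.13324 yrs.
ΔP/P ≈ -D_mod · Δy = -4.13324 × (+0.005) = -0.020666 = -2.0666%.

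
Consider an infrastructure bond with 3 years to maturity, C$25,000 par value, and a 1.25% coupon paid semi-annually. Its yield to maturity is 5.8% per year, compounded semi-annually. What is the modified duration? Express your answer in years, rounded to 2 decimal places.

Periodic yield y = 0.029. First find Macaulay duration:
  t   CF        PV=CF/(1+0.029)^t    t·PV
  1       156.25       151.8465       151.8465
  2       156.25       147.5670       295.1340
  3       156.25       143.4082       430.2245
  4       156.25       139.3665       557.4662
  5       156.25       135.4388       677.1941
  6    25,156.25    21,191.1074   127,146.6447
  Σ                 21,908.7344   129,258.5099
P = 21,908.7344; Macaulay duration = 129,258.5099 / 21,908.7344 = 5.89986 half-year periods = 2.94993 years.
Modified duration = D_Mac / (1 + y) = 2.94993 / 1.029 = 2.86679 years.

2.87 years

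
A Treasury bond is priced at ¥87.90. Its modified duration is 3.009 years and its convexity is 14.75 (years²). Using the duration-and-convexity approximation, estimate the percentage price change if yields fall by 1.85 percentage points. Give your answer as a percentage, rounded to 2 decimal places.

+5.82%

Duration effect: -D_mod·Δy = -3.009 × (-0.0185) = +0.0556665
Convexity effect: ½·C·(Δy)² = 0.5 × 14.75 × (-0.0185)² = +0.00252409375
ΔP/P ≈ +0.0556665 + 0.00252409375 = +0.05819059375
= +5.819059375%.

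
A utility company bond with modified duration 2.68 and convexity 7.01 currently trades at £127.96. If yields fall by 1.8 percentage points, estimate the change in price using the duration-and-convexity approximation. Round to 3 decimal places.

+£6.318

Duration effect: -D_mod·Δy = -2.68 × (-0.018) = +0.048240
Convexity effect: ½·C·(Δy)² = 0.5 × 7.01 × (-0.018)² = +0.00113562
ΔP/P ≈ +0.048240 + 0.00113562 = +0.04937562
ΔP ≈ 127.96 × (+0.04937562) = +6.3181043352.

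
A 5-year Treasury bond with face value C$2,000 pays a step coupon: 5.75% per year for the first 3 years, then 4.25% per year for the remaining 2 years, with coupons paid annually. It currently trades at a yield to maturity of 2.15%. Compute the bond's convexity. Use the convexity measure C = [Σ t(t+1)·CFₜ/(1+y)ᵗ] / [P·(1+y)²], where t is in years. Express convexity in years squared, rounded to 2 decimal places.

With y = 0.0215:
  t   CF        PV=CF/(1+0.0215)^t    t·PV        t(t+1)·PV
  1       115.00       112.5795       112.5795         225.1591
  2       115.00       110.2100       220.4200         661.2601
  3       115.00       107.8904       323.6711       1,294.6846
  4        85.00        78.0666       312.2665       1,561.3326
  5     2,085.00     1,874.6241     9,373.1207      56,238.7241
  Σ                  2,283.3707    10,342.0579      59,981.1605
P = 2,283.3707.
Convexity = Σ t(t+1)·PV / [P·(1+y)²] = 59,981.1605 / (2,283.3707 × 1.043462) = 25.17455.

25.17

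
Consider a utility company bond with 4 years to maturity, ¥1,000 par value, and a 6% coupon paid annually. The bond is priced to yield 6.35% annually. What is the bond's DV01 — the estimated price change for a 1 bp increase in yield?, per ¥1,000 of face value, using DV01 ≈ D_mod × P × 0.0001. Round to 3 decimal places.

¥0.341

Periodic yield y = 0.0635.
  t   CF        PV=CF/(1+0.0635)^t    t·PV
  1        60.00        56.4175        56.4175
  2        60.00        53.0489       106.0978
  3        60.00        49.8814       149.6442
  4     1,060.00       828.6209     3,314.4836
  Σ                    987.9687     3,626.6431
P = 987.9687; D_Mac = 3.67081 yrs; D_mod = 3.45163 yrs.
DV01 ≈ 3.45163 × 987.9687 × 0.0001 = 0.341010.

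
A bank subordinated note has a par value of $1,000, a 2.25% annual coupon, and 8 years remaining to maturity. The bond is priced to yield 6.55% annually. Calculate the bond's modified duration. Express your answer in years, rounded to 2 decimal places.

6.84 years

Periodic yield y = 0.0655. First find Macaulay duration:
  t   CF        PV=CF/(1+0.0655)^t    t·PV
  1        22.50        21.1168        21.1168
  2        22.50        19.8187        39.6374
  3        22.50        18.6004        55.8012
  4        22.50        17.4570        69.8279
  5        22.50        16.3838        81.9191
  6        22.50        15.3767        92.2599
  7        22.50        14.4314       101.0198
  8     1,022.50       615.5108     4,924.0865
  Σ                    738.6956     5,385.6686
P = 738.6956; Macaulay duration = 5,385.6686 / 738.6956 = 7.29078 years.
Modified duration = D_Mac / (1 + y) = 7.29078 / 1.0655 = 6.84259 years.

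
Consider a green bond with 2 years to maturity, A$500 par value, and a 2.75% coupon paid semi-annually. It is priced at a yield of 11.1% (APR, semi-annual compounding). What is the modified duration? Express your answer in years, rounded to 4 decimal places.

Periodic yield y = 0.0555. First find Macaulay duration:
  t   CF        PV=CF/(1+0.0555)^t    t·PV
  1        6.875         6.5135         6.5135
  2        6.875         6.1710        12.3420
  3        6.875         5.8465        17.5396
  4      506.875       408.3832     1,633.5330
  Σ                    426.9143     1,669.9281
P = 426.9143; Macaulay duration = 1,669.9281 / 426.9143 = 3.91162 half-year periods = 1.95581 years.
Modified duration = D_Mac / (1 + y) = 1.95581 / 1.0555 = 1.85297 years.

1.8530 years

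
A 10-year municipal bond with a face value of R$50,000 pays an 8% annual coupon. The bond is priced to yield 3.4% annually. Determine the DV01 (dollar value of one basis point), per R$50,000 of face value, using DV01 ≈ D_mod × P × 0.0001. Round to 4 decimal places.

Periodic yield y = 0.034.
  t   CF        PV=CF/(1+0.034)^t    t·PV
  1     4,000.00     3,868.4720     3,868.4720
  2     4,000.00     3,741.2688     7,482.5376
  3     4,000.00     3,618.2484    10,854.7451
  4     4,000.00     3,499.2731    13,997.0923
  5     4,000.00     3,384.2099    16,921.0497
  6     4,000.00     3,272.9303    19,637.5819
  7     4,000.00     3,165.3098    22,157.1685
  8     4,000.00     3,061.2280    24,489.8242
  9     4,000.00     2,960.5687    26,645.1182
  10   54,000.00    38,653.4597   386,534.5974
  Σ                 69,224.9687   532,588.1870
P = 69,224.9687; D_Mac = 7.69359 yrs; D_mod = 7.44060 yrs.
DV01 ≈ 7.44060 × 69,224.9687 × 0.0001 = 51.507562.

R$51.5076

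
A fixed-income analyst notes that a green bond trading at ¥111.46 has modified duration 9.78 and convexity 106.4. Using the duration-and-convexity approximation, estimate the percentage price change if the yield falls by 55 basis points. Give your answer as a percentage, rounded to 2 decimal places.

Duration effect: -D_mod·Δy = -9.78 × (-0.0055) = +0.053790
Convexity effect: ½·C·(Δy)² = 0.5 × 106.4 × (-0.0055)² = +0.0016093
ΔP/P ≈ +0.053790 + 0.0016093 = +0.0553993
= +5.53993%.

+5.54%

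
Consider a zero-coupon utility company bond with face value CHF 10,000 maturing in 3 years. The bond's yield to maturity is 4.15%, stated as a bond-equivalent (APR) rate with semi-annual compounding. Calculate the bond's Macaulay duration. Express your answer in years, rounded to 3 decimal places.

3.000 years

A zero-coupon bond has a single cash flow at maturity, so its Macaulay duration equals its maturity: 3 years.
(Equivalently: 6 semi-annual periods ÷ 2 = 3 years.)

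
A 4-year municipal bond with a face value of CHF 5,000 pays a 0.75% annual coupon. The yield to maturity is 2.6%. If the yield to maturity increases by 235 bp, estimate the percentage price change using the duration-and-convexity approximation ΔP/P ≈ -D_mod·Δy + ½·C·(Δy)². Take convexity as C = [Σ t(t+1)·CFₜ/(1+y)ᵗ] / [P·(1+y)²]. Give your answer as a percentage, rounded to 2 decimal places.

-8.54%

With y = 0.026:
  t   CF        PV=CF/(1+0.026)^t    t·PV        t(t+1)·PV
  1        37.50        36.5497        36.5497          73.0994
  2        37.50        35.6235        71.2470         213.7410
  3        37.50        34.7208       104.1623         416.6491
  4     5,037.50     4,545.9601    18,183.8403      90,919.2013
  Σ                  4,652.8540    18,395.7992      91,622.6907
P = 4,652.8540; D_Mac = 3.95366 yrs; D_mod = 3.85347 yrs; C = 18.70634.
Duration effect: -3.85347 × (+0.0235) = -0.090557
Convexity effect: 0.5 × 18.70634 × (0.0235)² = +0.0051653
ΔP/P ≈ -0.090557 + 0.0051653 = -0.085391 = -8.5391%.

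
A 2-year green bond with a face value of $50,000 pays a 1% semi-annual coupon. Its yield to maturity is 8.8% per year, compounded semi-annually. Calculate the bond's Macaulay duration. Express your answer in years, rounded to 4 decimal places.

Periodic yield y = 0.044. Discount each cash flow and weight by its period:
  t   CF        PV=CF/(1+0.044)^t    t·PV
  1       250.00       239.4636       239.4636
  2       250.00       229.3713       458.7425
  3       250.00       219.7043       659.1128
  4    50,250.00    42,299.3868   169,197.5471
  Σ                 42,987.9259   170,554.8661
Price P = Σ PV = 42,987.9259.
Macaulay duration = Σ(t·PV) / P = 170,554.8661 / 42,987.9259 = 3.96751 half-year periods.
In years: 3.96751 / 2 = 1.98375 years.

1.9838 years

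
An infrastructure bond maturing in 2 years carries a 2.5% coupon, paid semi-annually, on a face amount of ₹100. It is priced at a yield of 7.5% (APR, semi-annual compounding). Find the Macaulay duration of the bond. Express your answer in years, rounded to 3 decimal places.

Periodic yield y = 0.0375. Discount each cash flow and weight by its period:
  t   CF        PV=CF/(1+0.0375)^t    t·PV
  1         1.25         1.2048         1.2048
  2         1.25         1.1613         2.3225
  3         1.25         1.1193         3.3579
  4       101.25        87.3862       349.5446
  Σ                     90.8715       356.4299
Price P = Σ PV = 90.8715.
Macaulay duration = Σ(t·PV) / P = 356.4299 / 90.8715 = 3.92235 half-year periods.
In years: 3.92235 / 2 = 1.96117 years.

1.961 years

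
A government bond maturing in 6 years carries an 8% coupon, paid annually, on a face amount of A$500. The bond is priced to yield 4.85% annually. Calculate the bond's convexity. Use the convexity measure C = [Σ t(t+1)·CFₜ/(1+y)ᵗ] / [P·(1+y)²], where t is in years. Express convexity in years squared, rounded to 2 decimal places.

30.39

With y = 0.0485:
  t   CF        PV=CF/(1+0.0485)^t    t·PV        t(t+1)·PV
  1        40.00        38.1497        38.1497          76.2995
  2        40.00        36.3851        72.7701         218.3104
  3        40.00        34.7020       104.1060         416.4242
  4        40.00        33.0968       132.3873         661.9364
  5        40.00        31.5659       157.8294         946.9762
  6       540.00       406.4276     2,438.5654      17,069.9576
  Σ                    580.3271     2,943.8079      19,389.9042
P = 580.3271.
Convexity = Σ t(t+1)·PV / [P·(1+y)²] = 19,389.9042 / (580.3271 × 1.099352) = 30.39247.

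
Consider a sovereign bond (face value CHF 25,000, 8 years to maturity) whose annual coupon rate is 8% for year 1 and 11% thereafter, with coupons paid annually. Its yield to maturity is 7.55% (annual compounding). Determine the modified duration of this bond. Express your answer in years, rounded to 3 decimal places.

5.617 years

Periodic yield y = 0.0755. First find Macaulay duration:
  t   CF        PV=CF/(1+0.0755)^t    t·PV
  1     2,000.00     1,859.6002     1,859.6002
  2     2,750.00     2,377.4526     4,754.9052
  3     2,750.00     2,210.5556     6,631.6669
  4     2,750.00     2,055.3748     8,221.4993
  5     2,750.00     1,911.0877     9,555.4386
  6     2,750.00     1,776.9295    10,661.5772
  7     2,750.00     1,652.1892    11,565.3247
  8    27,750.00    15,501.7122   124,013.6976
  Σ                 29,344.9019   177,263.7097
P = 29,344.9019; Macaulay duration = 177,263.7097 / 29,344.9019 = 6.04070 years.
Modified duration = D_Mac / (1 + y) = 6.04070 / 1.0755 = 5.61664 years.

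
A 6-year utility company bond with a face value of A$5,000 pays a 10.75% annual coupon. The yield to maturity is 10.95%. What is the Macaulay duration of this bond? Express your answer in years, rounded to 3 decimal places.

Periodic yield y = 0.1095. Discount each cash flow and weight by its year:
  t   CF        PV=CF/(1+0.1095)^t    t·PV
  1       537.50       484.4525       484.4525
  2       537.50       436.6403       873.2807
  3       537.50       393.5469     1,180.6408
  4       537.50       354.7066     1,418.8263
  5       537.50       319.6995     1,598.4974
  6     5,537.50     2,968.5878    17,811.5269
  Σ                  4,957.6336    23,367.2246
Price P = Σ PV = 4,957.6336.
Macaulay duration = Σ(t·PV) / P = 23,367.2246 / 4,957.6336 = 4.71338 years.

4.713 years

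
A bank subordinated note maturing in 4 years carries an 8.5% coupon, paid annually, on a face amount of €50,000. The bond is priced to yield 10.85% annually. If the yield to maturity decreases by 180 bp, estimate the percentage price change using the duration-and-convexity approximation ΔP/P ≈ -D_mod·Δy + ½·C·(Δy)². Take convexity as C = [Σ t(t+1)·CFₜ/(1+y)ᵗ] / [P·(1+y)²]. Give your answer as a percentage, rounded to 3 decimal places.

+5.964%

With y = 0.1085:
  t   CF        PV=CF/(1+0.1085)^t    t·PV        t(t+1)·PV
  1     4,250.00     3,834.0099     3,834.0099       7,668.0198
  2     4,250.00     3,458.7370     6,917.4739      20,752.4218
  3     4,250.00     3,120.1957     9,360.5872      37,442.3487
  4    54,250.00    35,929.9781   143,719.9125     718,599.5624
  Σ                 46,342.9207   163,831.9835     784,462.3527
P = 46,342.9207; D_Mac = 3.53521 yrs; D_mod = 3.18918 yrs; C = 13.77582.
Duration effect: -3.18918 × (-0.018) = +0.057405
Convexity effect: 0.5 × 13.77582 × (-0.018)² = +0.0022317
ΔP/P ≈ +0.057405 + 0.0022317 = +0.059637 = +5.9637%.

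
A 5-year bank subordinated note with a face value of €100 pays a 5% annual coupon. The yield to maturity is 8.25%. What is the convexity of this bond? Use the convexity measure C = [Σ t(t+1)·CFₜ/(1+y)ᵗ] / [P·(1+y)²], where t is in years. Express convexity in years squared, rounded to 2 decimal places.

With y = 0.0825:
  t   CF        PV=CF/(1+0.0825)^t    t·PV        t(t+1)·PV
  1         5.00         4.6189         4.6189           9.2379
  2         5.00         4.2669         8.5338          25.6015
  3         5.00         3.9417        11.8252          47.3007
  4         5.00         3.6413        14.5653          72.8263
  5       105.00        70.6399       353.1993       2,119.1955
  Σ                     87.1087       392.7425       2,274.1619
P = 87.1087.
Convexity = Σ t(t+1)·PV / [P·(1+y)²] = 2,274.1619 / (87.1087 × 1.171806) = 22.27942.

22.28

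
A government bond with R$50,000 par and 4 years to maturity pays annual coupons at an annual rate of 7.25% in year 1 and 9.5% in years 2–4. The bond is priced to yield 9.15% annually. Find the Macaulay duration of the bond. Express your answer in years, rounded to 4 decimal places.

3.5641 years

Periodic yield y = 0.0915. Discount each cash flow and weight by its year:
  t   CF        PV=CF/(1+0.0915)^t    t·PV
  1     3,625.00     3,321.1177     3,321.1177
  2     4,750.00     3,986.9990     7,973.9981
  3     4,750.00     3,652.7705    10,958.3116
  4    54,750.00    38,573.5104   154,294.0414
  Σ                 49,534.3976   176,547.4688
Price P = Σ PV = 49,534.3976.
Macaulay duration = Σ(t·PV) / P = 176,547.4688 / 49,534.3976 = 3.56414 years.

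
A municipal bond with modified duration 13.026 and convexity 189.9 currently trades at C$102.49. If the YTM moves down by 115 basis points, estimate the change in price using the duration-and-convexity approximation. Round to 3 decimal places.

+C$16.640

Duration effect: -D_mod·Δy = -13.026 × (-0.0115) = +0.149799
Convexity effect: ½·C·(Δy)² = 0.5 × 189.9 × (-0.0115)² = +0.0125571375
ΔP/P ≈ +0.149799 + 0.0125571375 = +0.1623561375
ΔP ≈ 102.49 × (+0.1623561375) = +16.639880532375.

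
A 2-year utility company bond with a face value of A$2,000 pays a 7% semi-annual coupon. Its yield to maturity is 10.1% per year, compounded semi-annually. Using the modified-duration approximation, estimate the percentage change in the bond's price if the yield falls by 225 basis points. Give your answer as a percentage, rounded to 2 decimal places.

+4.06%

Periodic yield y = 0.0505. Modified duration first:
  t   CF        PV=CF/(1+0.0505)^t    t·PV
  1        70.00        66.6349        66.6349
  2        70.00        63.4316       126.8633
  3        70.00        60.3823       181.1470
  4     2,070.00     1,699.7542     6,799.0167
  Σ                  1,890.2031     7,173.6619
P = 1,890.2031; D_Mac = 3.79518 half-year periods = 1.89759 yrs; D_mod = 1.89759/(1+0.0505) = 1.80637 yrs.
ΔP/P ≈ -D_mod · Δy = -1.80637 × (-0.0225) = +0.040643 = +4.0643%.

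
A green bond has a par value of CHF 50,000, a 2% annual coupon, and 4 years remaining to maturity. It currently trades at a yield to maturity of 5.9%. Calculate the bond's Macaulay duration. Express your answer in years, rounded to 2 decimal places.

3.87 years

Periodic yield y = 0.059. Discount each cash flow and weight by its year:
  t   CF        PV=CF/(1+0.059)^t    t·PV
  1     1,000.00       944.2871       944.2871
  2     1,000.00       891.6781     1,783.3561
  3     1,000.00       842.0001     2,526.0002
  4    51,000.00    40,549.5777   162,198.3108
  Σ                 43,227.5429   167,451.9541
Price P = Σ PV = 43,227.5429.
Macaulay duration = Σ(t·PV) / P = 167,451.9541 / 43,227.5429 = 3.87373 years.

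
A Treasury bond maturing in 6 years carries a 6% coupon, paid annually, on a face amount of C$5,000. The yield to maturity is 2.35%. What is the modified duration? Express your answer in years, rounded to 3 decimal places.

Periodic yield y = 0.0235. First find Macaulay duration:
  t   CF        PV=CF/(1+0.0235)^t    t·PV
  1       300.00       293.1119       293.1119
  2       300.00       286.3819       572.7638
  3       300.00       279.8064       839.4193
  4       300.00       273.3820     1,093.5279
  5       300.00       267.1050     1,335.5250
  6     5,300.00     4,610.5081    27,663.0485
  Σ                  6,010.2953    31,797.3964
P = 6,010.2953; Macaulay duration = 31,797.3964 / 6,010.2953 = 5.29049 years.
Modified duration = D_Mac / (1 + y) = 5.29049 / 1.0235 = 5.16902 years.

5.169 years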